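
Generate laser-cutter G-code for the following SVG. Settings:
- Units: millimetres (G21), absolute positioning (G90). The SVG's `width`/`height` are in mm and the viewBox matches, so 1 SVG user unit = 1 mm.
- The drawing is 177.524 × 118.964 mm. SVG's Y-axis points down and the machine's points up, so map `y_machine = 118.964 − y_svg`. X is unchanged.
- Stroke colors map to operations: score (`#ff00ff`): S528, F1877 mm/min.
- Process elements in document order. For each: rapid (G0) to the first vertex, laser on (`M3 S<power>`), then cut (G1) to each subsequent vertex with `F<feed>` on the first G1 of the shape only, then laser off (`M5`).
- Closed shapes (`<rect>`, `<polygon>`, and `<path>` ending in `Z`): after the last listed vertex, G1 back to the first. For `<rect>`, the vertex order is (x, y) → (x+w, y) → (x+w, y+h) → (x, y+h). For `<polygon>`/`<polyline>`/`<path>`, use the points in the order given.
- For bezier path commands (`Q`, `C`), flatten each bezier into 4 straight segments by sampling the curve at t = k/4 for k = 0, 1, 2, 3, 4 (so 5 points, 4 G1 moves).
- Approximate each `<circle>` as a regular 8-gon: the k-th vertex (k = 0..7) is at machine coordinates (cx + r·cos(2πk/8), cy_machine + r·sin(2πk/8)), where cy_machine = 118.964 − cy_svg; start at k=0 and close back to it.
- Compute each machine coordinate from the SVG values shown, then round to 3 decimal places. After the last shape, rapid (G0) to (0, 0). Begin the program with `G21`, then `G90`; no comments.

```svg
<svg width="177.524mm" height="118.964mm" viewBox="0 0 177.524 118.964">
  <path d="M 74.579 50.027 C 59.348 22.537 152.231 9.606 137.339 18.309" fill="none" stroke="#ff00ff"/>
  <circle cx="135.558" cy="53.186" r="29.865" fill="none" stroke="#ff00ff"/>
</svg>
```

viewBox `0 0 177.524 118.964` with mm width/height → 1 unit = 1 mm. Flip: y_m = 118.964 − y_svg.

**Shape 1** — `<path>` cubic bezier, stroke `#ff00ff` → score (S528, F1877). Control points (SVG): P0=(74.579,50.027), P1=(59.348,22.537), P2=(152.231,9.606), P3=(137.339,18.309); sampled at t=k/4. Machine vertices: (74.579,68.937) → (80.054,86.714) → (105.832,98.368) → (131.673,103.236) → (137.339,100.655). Open path.

**Shape 2** — `<circle>` circle, stroke `#ff00ff` → score (S528, F1877). Machine vertices: (165.423,65.778) → (156.676,86.896) → (135.558,95.643) → (114.440,86.896) → (105.693,65.778) → (114.440,44.660) → (135.558,35.913) → (156.676,44.660) → (165.423,65.778). Closed: final G1 returns to the first vertex.

G21
G90
G0 X74.579 Y68.937
M3 S528
G1 X80.054 Y86.714 F1877
G1 X105.832 Y98.368
G1 X131.673 Y103.236
G1 X137.339 Y100.655
M5
G0 X165.423 Y65.778
M3 S528
G1 X156.676 Y86.896 F1877
G1 X135.558 Y95.643
G1 X114.440 Y86.896
G1 X105.693 Y65.778
G1 X114.440 Y44.660
G1 X135.558 Y35.913
G1 X156.676 Y44.660
G1 X165.423 Y65.778
M5
G0 X0.000 Y0.000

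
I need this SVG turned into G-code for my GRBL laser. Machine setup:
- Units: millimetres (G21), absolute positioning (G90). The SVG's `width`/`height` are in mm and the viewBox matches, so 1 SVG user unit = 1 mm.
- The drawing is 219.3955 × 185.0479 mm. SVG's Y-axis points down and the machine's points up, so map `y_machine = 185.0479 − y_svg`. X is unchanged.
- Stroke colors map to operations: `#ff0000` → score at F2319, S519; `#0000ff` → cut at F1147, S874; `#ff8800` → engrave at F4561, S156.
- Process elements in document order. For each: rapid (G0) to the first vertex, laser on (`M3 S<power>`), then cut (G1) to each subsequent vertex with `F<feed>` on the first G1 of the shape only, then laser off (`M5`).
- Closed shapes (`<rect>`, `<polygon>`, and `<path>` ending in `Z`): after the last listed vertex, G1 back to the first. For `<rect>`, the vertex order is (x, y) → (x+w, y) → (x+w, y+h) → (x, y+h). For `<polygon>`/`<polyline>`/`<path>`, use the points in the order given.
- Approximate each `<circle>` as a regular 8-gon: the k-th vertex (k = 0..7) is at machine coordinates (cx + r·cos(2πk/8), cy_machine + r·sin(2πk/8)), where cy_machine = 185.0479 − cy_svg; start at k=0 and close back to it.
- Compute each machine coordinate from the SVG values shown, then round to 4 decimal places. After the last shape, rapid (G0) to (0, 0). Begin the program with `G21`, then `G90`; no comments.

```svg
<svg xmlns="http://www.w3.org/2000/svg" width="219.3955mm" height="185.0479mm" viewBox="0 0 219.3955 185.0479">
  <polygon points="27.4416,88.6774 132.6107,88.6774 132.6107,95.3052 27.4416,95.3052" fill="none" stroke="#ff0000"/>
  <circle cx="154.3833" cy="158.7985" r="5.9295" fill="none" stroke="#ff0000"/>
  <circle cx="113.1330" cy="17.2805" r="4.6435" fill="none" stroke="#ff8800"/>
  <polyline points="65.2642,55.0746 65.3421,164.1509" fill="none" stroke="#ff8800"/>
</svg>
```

1 u = 1 mm; y_m = 185.0479 − y.

[1] `<polygon>` rectangle, #ff0000→score S519 F2319: (27.4416,96.3705) → (132.6107,96.3705) → (132.6107,89.7427) → (27.4416,89.7427) → (27.4416,96.3705) (closed)

[2] `<circle>` circle, #ff0000→score S519 F2319: (160.3128,26.2494) → (158.5761,30.4422) → (154.3833,32.1789) → (150.1905,30.4422) → (148.4538,26.2494) → (150.1905,22.0566) → (154.3833,20.3199) → (158.5761,22.0566) → (160.3128,26.2494) (closed)

[3] `<circle>` circle, #ff8800→engrave S156 F4561: (117.7765,167.7674) → (116.4165,171.0509) → (113.1330,172.4109) → (109.8495,171.0509) → (108.4895,167.7674) → (109.8495,164.4839) → (113.1330,163.1239) → (116.4165,164.4839) → (117.7765,167.7674) (closed)

[4] `<polyline>` line segment, #ff8800→engrave S156 F4561: (65.2642,129.9733) → (65.3421,20.8970)

G21
G90
G0 X27.4416 Y96.3705
M3 S519
G1 X132.6107 Y96.3705 F2319
G1 X132.6107 Y89.7427
G1 X27.4416 Y89.7427
G1 X27.4416 Y96.3705
M5
G0 X160.3128 Y26.2494
M3 S519
G1 X158.5761 Y30.4422 F2319
G1 X154.3833 Y32.1789
G1 X150.1905 Y30.4422
G1 X148.4538 Y26.2494
G1 X150.1905 Y22.0566
G1 X154.3833 Y20.3199
G1 X158.5761 Y22.0566
G1 X160.3128 Y26.2494
M5
G0 X117.7765 Y167.7674
M3 S156
G1 X116.4165 Y171.0509 F4561
G1 X113.1330 Y172.4109
G1 X109.8495 Y171.0509
G1 X108.4895 Y167.7674
G1 X109.8495 Y164.4839
G1 X113.1330 Y163.1239
G1 X116.4165 Y164.4839
G1 X117.7765 Y167.7674
M5
G0 X65.2642 Y129.9733
M3 S156
G1 X65.3421 Y20.8970 F4561
M5
G0 X0.0000 Y0.0000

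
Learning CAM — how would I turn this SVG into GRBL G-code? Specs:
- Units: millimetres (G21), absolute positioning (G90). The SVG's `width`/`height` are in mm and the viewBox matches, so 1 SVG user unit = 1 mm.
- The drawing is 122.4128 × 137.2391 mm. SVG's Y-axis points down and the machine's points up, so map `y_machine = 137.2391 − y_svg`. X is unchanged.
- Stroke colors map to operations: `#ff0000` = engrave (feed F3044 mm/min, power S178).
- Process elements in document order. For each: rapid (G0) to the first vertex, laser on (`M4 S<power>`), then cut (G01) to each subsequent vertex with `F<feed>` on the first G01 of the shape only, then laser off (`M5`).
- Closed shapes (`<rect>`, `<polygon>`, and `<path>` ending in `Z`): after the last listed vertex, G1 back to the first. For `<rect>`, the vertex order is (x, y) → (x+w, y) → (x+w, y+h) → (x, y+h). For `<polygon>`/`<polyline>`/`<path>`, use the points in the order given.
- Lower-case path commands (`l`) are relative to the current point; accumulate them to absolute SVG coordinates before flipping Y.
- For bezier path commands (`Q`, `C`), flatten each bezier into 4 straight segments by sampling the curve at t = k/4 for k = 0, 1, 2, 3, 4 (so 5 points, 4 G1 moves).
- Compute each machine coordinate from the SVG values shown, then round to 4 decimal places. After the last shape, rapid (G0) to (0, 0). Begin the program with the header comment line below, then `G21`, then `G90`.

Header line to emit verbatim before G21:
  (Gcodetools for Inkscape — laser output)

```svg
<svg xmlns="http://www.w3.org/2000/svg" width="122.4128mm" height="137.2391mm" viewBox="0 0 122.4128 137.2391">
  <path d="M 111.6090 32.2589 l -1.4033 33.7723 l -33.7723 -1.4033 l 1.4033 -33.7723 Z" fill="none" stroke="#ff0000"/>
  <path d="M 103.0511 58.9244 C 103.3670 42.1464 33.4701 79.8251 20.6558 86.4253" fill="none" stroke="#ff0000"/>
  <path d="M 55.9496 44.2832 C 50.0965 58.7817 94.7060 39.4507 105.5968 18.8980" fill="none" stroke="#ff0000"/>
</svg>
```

viewBox `0 0 122.4128 137.2391` with mm width/height → 1 unit = 1 mm. Flip: y_m = 137.2391 − y_svg.

**Shape 1** — `<path>` regular polygon, stroke `#ff0000` → engrave (S178, F3044). Machine vertices: (111.6090,104.9802) → (110.2057,71.2079) → (76.4334,72.6112) → (77.8367,106.3835) → (111.6090,104.9802). Closed: final G1 returns to the first vertex.

**Shape 2** — `<path>` cubic bezier, stroke `#ff0000` → engrave (S178, F3044). Control points (SVG): P0=(103.0511,58.9244), P1=(103.3670,42.1464), P2=(33.4701,79.8251), P3=(20.6558,86.4253); sampled at t=k/4. Machine vertices: (103.0511,78.3147) → (92.1121,82.0241) → (66.7773,73.3311) → (38.9805,60.2547) → (20.6558,50.8138). Open path.

**Shape 3** — `<path>` cubic bezier, stroke `#ff0000` → engrave (S178, F3044). Control points (SVG): P0=(55.9496,44.2832), P1=(50.0965,58.7817), P2=(94.7060,39.4507), P3=(105.5968,18.8980); sampled at t=k/4. Machine vertices: (55.9496,92.9559) → (59.7062,87.9156) → (74.4942,92.5043) → (92.4218,103.6651) → (105.5968,118.3411). Open path.

(Gcodetools for Inkscape — laser output)
G21
G90
G0 X111.6090 Y104.9802
M4 S178
G01 X110.2057 Y71.2079 F3044
G01 X76.4334 Y72.6112
G01 X77.8367 Y106.3835
G01 X111.6090 Y104.9802
M5
G0 X103.0511 Y78.3147
M4 S178
G01 X92.1121 Y82.0241 F3044
G01 X66.7773 Y73.3311
G01 X38.9805 Y60.2547
G01 X20.6558 Y50.8138
M5
G0 X55.9496 Y92.9559
M4 S178
G01 X59.7062 Y87.9156 F3044
G01 X74.4942 Y92.5043
G01 X92.4218 Y103.6651
G01 X105.5968 Y118.3411
M5
G0 X0.0000 Y0.0000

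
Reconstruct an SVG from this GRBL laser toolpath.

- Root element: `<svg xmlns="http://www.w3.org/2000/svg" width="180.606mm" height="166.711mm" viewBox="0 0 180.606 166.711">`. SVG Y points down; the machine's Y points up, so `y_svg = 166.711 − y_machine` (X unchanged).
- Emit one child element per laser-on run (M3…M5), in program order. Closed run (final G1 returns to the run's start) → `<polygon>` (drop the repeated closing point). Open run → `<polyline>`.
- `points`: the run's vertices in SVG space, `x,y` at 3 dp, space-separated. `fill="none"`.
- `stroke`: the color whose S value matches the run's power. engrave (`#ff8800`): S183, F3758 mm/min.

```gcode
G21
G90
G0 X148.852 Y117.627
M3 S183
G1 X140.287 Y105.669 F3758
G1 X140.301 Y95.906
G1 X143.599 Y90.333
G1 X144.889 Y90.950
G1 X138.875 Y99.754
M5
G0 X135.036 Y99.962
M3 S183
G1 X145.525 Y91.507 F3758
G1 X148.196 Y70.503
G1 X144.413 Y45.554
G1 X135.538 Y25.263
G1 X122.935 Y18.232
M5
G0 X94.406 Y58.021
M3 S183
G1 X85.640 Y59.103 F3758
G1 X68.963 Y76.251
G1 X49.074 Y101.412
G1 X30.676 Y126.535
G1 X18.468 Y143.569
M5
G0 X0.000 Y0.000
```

Each laser-on run becomes one SVG element. Flip Y back into SVG space with y_svg = 166.711 − y_machine. Every run uses S183, so all elements get stroke `#ff8800` (engrave).

Run 1: The run is open, so emit a `<polyline>` with points (Y-flipped): 148.852,49.084 140.287,61.042 140.301,70.805 143.599,76.378 144.889,75.761 138.875,66.957.

Run 2: The run is open, so emit a `<polyline>` with points (Y-flipped): 135.036,66.749 145.525,75.204 148.196,96.208 144.413,121.157 135.538,141.448 122.935,148.479.

Run 3: The run is open, so emit a `<polyline>` with points (Y-flipped): 94.406,108.690 85.640,107.608 68.963,90.460 49.074,65.299 30.676,40.176 18.468,23.142.

<svg xmlns="http://www.w3.org/2000/svg" width="180.606mm" height="166.711mm" viewBox="0 0 180.606 166.711">
  <polyline points="148.852,49.084 140.287,61.042 140.301,70.805 143.599,76.378 144.889,75.761 138.875,66.957" fill="none" stroke="#ff8800"/>
  <polyline points="135.036,66.749 145.525,75.204 148.196,96.208 144.413,121.157 135.538,141.448 122.935,148.479" fill="none" stroke="#ff8800"/>
  <polyline points="94.406,108.690 85.640,107.608 68.963,90.460 49.074,65.299 30.676,40.176 18.468,23.142" fill="none" stroke="#ff8800"/>
</svg>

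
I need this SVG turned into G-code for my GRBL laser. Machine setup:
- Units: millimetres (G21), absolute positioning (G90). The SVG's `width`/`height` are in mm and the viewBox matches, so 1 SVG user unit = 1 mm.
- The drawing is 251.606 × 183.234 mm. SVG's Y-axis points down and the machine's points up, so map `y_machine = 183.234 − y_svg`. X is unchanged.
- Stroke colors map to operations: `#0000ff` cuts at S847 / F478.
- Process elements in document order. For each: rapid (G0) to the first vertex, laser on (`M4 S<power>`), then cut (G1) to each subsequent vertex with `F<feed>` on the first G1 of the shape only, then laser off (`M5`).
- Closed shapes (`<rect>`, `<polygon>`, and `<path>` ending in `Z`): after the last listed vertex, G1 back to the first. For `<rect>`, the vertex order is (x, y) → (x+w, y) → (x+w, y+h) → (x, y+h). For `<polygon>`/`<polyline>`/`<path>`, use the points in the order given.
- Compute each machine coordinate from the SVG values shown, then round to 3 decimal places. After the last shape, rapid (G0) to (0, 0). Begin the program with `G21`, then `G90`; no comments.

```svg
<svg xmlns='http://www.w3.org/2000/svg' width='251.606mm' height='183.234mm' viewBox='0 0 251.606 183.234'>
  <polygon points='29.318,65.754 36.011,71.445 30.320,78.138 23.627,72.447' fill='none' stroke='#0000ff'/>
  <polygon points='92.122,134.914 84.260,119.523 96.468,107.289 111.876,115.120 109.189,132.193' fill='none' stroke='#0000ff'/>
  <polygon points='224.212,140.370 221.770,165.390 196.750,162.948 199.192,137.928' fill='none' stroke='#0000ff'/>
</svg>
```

G21
G90
G0 X29.318 Y117.480
M4 S847
G1 X36.011 Y111.789 F478
G1 X30.320 Y105.096
G1 X23.627 Y110.787
G1 X29.318 Y117.480
M5
G0 X92.122 Y48.320
M4 S847
G1 X84.260 Y63.711 F478
G1 X96.468 Y75.945
G1 X111.876 Y68.114
G1 X109.189 Y51.041
G1 X92.122 Y48.320
M5
G0 X224.212 Y42.864
M4 S847
G1 X221.770 Y17.844 F478
G1 X196.750 Y20.286
G1 X199.192 Y45.306
G1 X224.212 Y42.864
M5
G0 X0.000 Y0.000

1 u = 1 mm; y_m = 183.234 − y.

[1] `<polygon>` regular polygon, #0000ff→cut S847 F478: (29.318,117.480) → (36.011,111.789) → (30.320,105.096) → (23.627,110.787) → (29.318,117.480) (closed)

[2] `<polygon>` regular polygon, #0000ff→cut S847 F478: (92.122,48.320) → (84.260,63.711) → (96.468,75.945) → (111.876,68.114) → (109.189,51.041) → (92.122,48.320) (closed)

[3] `<polygon>` regular polygon, #0000ff→cut S847 F478: (224.212,42.864) → (221.770,17.844) → (196.750,20.286) → (199.192,45.306) → (224.212,42.864) (closed)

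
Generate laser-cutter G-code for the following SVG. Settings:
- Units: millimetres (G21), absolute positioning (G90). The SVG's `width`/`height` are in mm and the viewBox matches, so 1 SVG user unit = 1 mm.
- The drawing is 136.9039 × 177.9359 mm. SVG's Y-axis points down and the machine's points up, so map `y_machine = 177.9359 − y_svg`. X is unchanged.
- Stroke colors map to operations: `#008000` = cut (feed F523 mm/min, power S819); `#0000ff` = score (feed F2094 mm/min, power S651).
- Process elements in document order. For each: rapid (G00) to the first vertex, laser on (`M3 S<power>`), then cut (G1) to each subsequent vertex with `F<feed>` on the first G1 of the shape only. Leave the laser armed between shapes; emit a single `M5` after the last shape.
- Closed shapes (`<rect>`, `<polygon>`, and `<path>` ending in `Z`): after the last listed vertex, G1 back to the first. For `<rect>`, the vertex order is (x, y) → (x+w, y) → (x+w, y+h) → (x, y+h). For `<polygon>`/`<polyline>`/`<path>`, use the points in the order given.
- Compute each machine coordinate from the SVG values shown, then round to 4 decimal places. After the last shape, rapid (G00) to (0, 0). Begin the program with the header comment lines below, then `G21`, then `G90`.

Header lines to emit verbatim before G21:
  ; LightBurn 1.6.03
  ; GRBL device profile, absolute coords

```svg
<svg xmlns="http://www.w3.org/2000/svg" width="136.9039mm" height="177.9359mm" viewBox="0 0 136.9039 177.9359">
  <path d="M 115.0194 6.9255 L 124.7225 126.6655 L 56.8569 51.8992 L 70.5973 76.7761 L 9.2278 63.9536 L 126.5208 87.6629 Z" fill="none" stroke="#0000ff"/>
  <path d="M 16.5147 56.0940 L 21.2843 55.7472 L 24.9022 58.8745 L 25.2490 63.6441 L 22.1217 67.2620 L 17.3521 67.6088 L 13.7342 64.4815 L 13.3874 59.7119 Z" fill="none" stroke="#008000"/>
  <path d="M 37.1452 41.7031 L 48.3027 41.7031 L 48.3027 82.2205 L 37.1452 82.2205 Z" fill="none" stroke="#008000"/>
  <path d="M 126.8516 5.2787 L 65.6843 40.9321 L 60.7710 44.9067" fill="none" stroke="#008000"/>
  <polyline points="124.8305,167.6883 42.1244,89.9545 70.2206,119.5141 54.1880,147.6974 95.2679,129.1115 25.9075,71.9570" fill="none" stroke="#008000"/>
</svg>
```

; LightBurn 1.6.03
; GRBL device profile, absolute coords
G21
G90
G00 X115.0194 Y171.0104
M3 S651
G1 X124.7225 Y51.2704 F2094
G1 X56.8569 Y126.0367
G1 X70.5973 Y101.1598
G1 X9.2278 Y113.9823
G1 X126.5208 Y90.2730
G1 X115.0194 Y171.0104
G00 X16.5147 Y121.8419
M3 S819
G1 X21.2843 Y122.1887 F523
G1 X24.9022 Y119.0614
G1 X25.2490 Y114.2918
G1 X22.1217 Y110.6739
G1 X17.3521 Y110.3271
G1 X13.7342 Y113.4544
G1 X13.3874 Y118.2240
G1 X16.5147 Y121.8419
G00 X37.1452 Y136.2328
M3 S819
G1 X48.3027 Y136.2328 F523
G1 X48.3027 Y95.7154
G1 X37.1452 Y95.7154
G1 X37.1452 Y136.2328
G00 X126.8516 Y172.6572
M3 S819
G1 X65.6843 Y137.0038 F523
G1 X60.7710 Y133.0292
G00 X124.8305 Y10.2476
M3 S819
G1 X42.1244 Y87.9814 F523
G1 X70.2206 Y58.4218
G1 X54.1880 Y30.2385
G1 X95.2679 Y48.8244
G1 X25.9075 Y105.9789
M5
G00 X0.0000 Y0.0000

1 u = 1 mm; y_m = 177.9359 − y.

[1] `<path>` closed polygon, #0000ff→score S651 F2094: (115.0194,171.0104) → (124.7225,51.2704) → (56.8569,126.0367) → (70.5973,101.1598) → (9.2278,113.9823) → (126.5208,90.2730) → (115.0194,171.0104) (closed)

[2] `<path>` regular polygon, #008000→cut S819 F523: (16.5147,121.8419) → (21.2843,122.1887) → (24.9022,119.0614) → (25.2490,114.2918) → (22.1217,110.6739) → (17.3521,110.3271) → (13.7342,113.4544) → (13.3874,118.2240) → (16.5147,121.8419) (closed)

[3] `<path>` rectangle, #008000→cut S819 F523: (37.1452,136.2328) → (48.3027,136.2328) → (48.3027,95.7154) → (37.1452,95.7154) → (37.1452,136.2328) (closed)

[4] `<path>` open polyline, #008000→cut S819 F523: (126.8516,172.6572) → (65.6843,137.0038) → (60.7710,133.0292)

[5] `<polyline>` open polyline, #008000→cut S819 F523: (124.8305,10.2476) → (42.1244,87.9814) → (70.2206,58.4218) → (54.1880,30.2385) → (95.2679,48.8244) → (25.9075,105.9789)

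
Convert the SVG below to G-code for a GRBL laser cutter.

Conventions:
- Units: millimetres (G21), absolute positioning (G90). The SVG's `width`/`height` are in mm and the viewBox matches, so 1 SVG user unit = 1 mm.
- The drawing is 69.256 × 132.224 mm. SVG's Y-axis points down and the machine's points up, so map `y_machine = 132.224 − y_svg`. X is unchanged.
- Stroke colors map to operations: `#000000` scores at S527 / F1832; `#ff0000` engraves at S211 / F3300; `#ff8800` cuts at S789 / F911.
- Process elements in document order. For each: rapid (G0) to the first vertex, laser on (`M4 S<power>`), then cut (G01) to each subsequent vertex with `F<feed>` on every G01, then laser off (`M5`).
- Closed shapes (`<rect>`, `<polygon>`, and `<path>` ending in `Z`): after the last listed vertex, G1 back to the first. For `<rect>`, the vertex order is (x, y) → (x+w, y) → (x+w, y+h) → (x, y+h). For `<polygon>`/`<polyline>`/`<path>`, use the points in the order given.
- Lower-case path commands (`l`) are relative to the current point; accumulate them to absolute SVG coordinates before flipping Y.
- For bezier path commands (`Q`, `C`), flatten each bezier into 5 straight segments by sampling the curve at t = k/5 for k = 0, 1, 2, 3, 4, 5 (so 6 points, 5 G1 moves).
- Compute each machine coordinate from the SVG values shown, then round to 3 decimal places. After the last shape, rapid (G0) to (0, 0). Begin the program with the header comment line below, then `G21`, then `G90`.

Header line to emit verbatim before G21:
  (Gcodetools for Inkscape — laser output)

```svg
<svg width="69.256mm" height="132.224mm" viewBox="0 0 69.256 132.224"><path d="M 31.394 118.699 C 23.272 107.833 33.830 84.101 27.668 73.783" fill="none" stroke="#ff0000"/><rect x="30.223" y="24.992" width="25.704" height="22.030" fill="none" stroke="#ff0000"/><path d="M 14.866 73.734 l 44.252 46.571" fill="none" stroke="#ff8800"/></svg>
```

(Gcodetools for Inkscape — laser output)
G21
G90
G0 X31.394 Y13.525
M4 S211
G01 X28.479 Y21.378 F3300
G01 X28.348 Y31.058 F3300
G01 X29.302 Y41.303 F3300
G01 X29.642 Y50.851 F3300
G01 X27.668 Y58.441 F3300
M5
G0 X30.223 Y107.232
M4 S211
G01 X55.927 Y107.232 F3300
G01 X55.927 Y85.202 F3300
G01 X30.223 Y85.202 F3300
G01 X30.223 Y107.232 F3300
M5
G0 X14.866 Y58.490
M4 S789
G01 X59.118 Y11.919 F911
M5
G0 X0.000 Y0.000

1 u = 1 mm; y_m = 132.224 − y.

[1] `<path>` cubic bezier, #ff0000→engrave S211 F3300: (31.394,13.525) → (28.479,21.378) → (28.348,31.058) → (29.302,41.303) → (29.642,50.851) → (27.668,58.441)

[2] `<rect>` rectangle, #ff0000→engrave S211 F3300: (30.223,107.232) → (55.927,107.232) → (55.927,85.202) → (30.223,85.202) → (30.223,107.232) (closed)

[3] `<path>` line segment, #ff8800→cut S789 F911: (14.866,58.490) → (59.118,11.919)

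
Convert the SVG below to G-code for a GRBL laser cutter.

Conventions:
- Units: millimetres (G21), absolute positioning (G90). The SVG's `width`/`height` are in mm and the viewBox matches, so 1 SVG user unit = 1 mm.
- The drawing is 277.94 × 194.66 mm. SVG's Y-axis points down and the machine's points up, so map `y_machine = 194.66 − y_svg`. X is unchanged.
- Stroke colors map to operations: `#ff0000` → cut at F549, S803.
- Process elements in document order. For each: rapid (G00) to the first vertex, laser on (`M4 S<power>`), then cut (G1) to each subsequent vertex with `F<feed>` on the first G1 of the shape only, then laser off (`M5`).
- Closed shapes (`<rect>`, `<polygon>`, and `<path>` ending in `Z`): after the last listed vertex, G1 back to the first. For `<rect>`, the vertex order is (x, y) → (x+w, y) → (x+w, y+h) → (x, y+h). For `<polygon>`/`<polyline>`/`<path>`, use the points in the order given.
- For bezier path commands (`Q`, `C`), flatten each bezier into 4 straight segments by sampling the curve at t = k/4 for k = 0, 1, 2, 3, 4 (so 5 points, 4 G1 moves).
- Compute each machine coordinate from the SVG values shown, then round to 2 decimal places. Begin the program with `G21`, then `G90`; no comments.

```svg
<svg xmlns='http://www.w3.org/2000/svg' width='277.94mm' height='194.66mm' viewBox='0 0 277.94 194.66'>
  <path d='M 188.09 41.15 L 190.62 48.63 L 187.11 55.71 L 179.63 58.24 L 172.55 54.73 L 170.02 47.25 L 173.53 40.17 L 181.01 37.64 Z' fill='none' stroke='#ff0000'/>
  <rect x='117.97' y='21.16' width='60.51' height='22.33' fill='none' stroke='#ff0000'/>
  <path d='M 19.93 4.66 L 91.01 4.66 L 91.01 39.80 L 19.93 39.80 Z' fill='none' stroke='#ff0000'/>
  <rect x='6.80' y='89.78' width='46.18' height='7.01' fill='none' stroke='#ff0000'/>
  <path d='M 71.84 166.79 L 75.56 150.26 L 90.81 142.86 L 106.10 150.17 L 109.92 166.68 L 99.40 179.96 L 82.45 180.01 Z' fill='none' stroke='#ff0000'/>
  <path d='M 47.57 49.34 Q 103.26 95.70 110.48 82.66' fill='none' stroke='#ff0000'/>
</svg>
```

1 u = 1 mm; y_m = 194.66 − y.

[1] `<path>` regular polygon, #ff0000→cut S803 F549: (188.09,153.51) → (190.62,146.03) → (187.11,138.95) → (179.63,136.42) → (172.55,139.93) → (170.02,147.41) → (173.53,154.49) → (181.01,157.02) → (188.09,153.51) (closed)

[2] `<rect>` rectangle, #ff0000→cut S803 F549: (117.97,173.50) → (178.48,173.50) → (178.48,151.17) → (117.97,151.17) → (117.97,173.50) (closed)

[3] `<path>` rectangle, #ff0000→cut S803 F549: (19.93,190.00) → (91.01,190.00) → (91.01,154.86) → (19.93,154.86) → (19.93,190.00) (closed)

[4] `<rect>` rectangle, #ff0000→cut S803 F549: (6.80,104.88) → (52.98,104.88) → (52.98,97.87) → (6.80,97.87) → (6.80,104.88) (closed)

[5] `<path>` regular polygon, #ff0000→cut S803 F549: (71.84,27.87) → (75.56,44.40) → (90.81,51.80) → (106.10,44.49) → (109.92,27.98) → (99.40,14.70) → (82.45,14.65) → (71.84,27.87) (closed)

[6] `<path>` quadratic bezier, #ff0000→cut S803 F549: (47.57,145.32) → (72.39,125.85) → (91.14,113.81) → (103.84,109.19) → (110.48,112.00)

G21
G90
G00 X188.09 Y153.51
M4 S803
G1 X190.62 Y146.03 F549
G1 X187.11 Y138.95
G1 X179.63 Y136.42
G1 X172.55 Y139.93
G1 X170.02 Y147.41
G1 X173.53 Y154.49
G1 X181.01 Y157.02
G1 X188.09 Y153.51
M5
G00 X117.97 Y173.50
M4 S803
G1 X178.48 Y173.50 F549
G1 X178.48 Y151.17
G1 X117.97 Y151.17
G1 X117.97 Y173.50
M5
G00 X19.93 Y190.00
M4 S803
G1 X91.01 Y190.00 F549
G1 X91.01 Y154.86
G1 X19.93 Y154.86
G1 X19.93 Y190.00
M5
G00 X6.80 Y104.88
M4 S803
G1 X52.98 Y104.88 F549
G1 X52.98 Y97.87
G1 X6.80 Y97.87
G1 X6.80 Y104.88
M5
G00 X71.84 Y27.87
M4 S803
G1 X75.56 Y44.40 F549
G1 X90.81 Y51.80
G1 X106.10 Y44.49
G1 X109.92 Y27.98
G1 X99.40 Y14.70
G1 X82.45 Y14.65
G1 X71.84 Y27.87
M5
G00 X47.57 Y145.32
M4 S803
G1 X72.39 Y125.85 F549
G1 X91.14 Y113.81
G1 X103.84 Y109.19
G1 X110.48 Y112.00
M5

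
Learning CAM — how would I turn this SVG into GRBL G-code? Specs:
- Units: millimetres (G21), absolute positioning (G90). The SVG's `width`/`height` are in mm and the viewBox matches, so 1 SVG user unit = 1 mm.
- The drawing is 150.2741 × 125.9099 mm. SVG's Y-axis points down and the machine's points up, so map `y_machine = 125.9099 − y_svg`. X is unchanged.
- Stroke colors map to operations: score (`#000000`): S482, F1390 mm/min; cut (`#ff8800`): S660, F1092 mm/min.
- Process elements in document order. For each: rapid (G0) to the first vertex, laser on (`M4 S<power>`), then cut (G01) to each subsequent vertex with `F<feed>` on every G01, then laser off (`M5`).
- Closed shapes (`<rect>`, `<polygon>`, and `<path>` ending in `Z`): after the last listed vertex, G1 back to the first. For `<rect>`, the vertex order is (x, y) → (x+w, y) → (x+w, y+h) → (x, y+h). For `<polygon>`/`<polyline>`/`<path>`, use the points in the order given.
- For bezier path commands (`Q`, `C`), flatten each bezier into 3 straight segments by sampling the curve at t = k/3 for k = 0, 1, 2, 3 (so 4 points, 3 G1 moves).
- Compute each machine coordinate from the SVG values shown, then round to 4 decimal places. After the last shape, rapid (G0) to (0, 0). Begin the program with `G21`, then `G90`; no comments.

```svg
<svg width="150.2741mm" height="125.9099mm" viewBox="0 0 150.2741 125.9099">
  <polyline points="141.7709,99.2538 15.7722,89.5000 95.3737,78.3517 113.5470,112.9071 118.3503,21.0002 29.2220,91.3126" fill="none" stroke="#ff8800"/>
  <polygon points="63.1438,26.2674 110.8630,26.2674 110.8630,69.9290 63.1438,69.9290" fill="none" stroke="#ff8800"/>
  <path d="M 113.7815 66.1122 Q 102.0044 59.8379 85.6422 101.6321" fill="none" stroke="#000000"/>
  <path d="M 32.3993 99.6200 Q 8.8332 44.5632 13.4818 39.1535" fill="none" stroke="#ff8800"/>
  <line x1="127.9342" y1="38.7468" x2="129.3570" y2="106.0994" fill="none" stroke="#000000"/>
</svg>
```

viewBox `0 0 150.2741 125.9099` with mm width/height → 1 unit = 1 mm. Flip: y_m = 125.9099 − y_svg.

**Shape 1** — `<polyline>` open polyline, stroke `#ff8800` → cut (S660, F1092). Machine vertices: (141.7709,26.6561) → (15.7722,36.4099) → (95.3737,47.5582) → (113.5470,13.0028) → (118.3503,104.9097) → (29.2220,34.5973). Open path.

**Shape 2** — `<polygon>` rectangle, stroke `#ff8800` → cut (S660, F1092). Machine vertices: (63.1438,99.6425) → (110.8630,99.6425) → (110.8630,55.9809) → (63.1438,55.9809) → (63.1438,99.6425). Closed: final G1 returns to the first vertex.

**Shape 3** — `<path>` quadratic bezier, stroke `#000000` → score (S482, F1390). Control points (SVG): P0=(113.7815,66.1122), P1=(102.0044,59.8379), P2=(85.6422,101.6321); sampled at t=k/3. Machine vertices: (113.7815,59.7977) → (105.4206,58.6396) → (96.0409,46.7997) → (85.6422,24.2778). Open path.

**Shape 4** — `<path>` quadratic bezier, stroke `#ff8800` → cut (S660, F1092). Control points (SVG): P0=(32.3993,99.6200), P1=(8.8332,44.5632), P2=(13.4818,39.1535); sampled at t=k/3. Machine vertices: (32.3993,26.2899) → (19.8235,57.4781) → (13.5177,77.6336) → (13.4818,86.7564). Open path.

**Shape 5** — `<line>` line segment, stroke `#000000` → score (S482, F1390). Machine vertices: (127.9342,87.1631) → (129.3570,19.8105). Open path.

G21
G90
G0 X141.7709 Y26.6561
M4 S660
G01 X15.7722 Y36.4099 F1092
G01 X95.3737 Y47.5582 F1092
G01 X113.5470 Y13.0028 F1092
G01 X118.3503 Y104.9097 F1092
G01 X29.2220 Y34.5973 F1092
M5
G0 X63.1438 Y99.6425
M4 S660
G01 X110.8630 Y99.6425 F1092
G01 X110.8630 Y55.9809 F1092
G01 X63.1438 Y55.9809 F1092
G01 X63.1438 Y99.6425 F1092
M5
G0 X113.7815 Y59.7977
M4 S482
G01 X105.4206 Y58.6396 F1390
G01 X96.0409 Y46.7997 F1390
G01 X85.6422 Y24.2778 F1390
M5
G0 X32.3993 Y26.2899
M4 S660
G01 X19.8235 Y57.4781 F1092
G01 X13.5177 Y77.6336 F1092
G01 X13.4818 Y86.7564 F1092
M5
G0 X127.9342 Y87.1631
M4 S482
G01 X129.3570 Y19.8105 F1390
M5
G0 X0.0000 Y0.0000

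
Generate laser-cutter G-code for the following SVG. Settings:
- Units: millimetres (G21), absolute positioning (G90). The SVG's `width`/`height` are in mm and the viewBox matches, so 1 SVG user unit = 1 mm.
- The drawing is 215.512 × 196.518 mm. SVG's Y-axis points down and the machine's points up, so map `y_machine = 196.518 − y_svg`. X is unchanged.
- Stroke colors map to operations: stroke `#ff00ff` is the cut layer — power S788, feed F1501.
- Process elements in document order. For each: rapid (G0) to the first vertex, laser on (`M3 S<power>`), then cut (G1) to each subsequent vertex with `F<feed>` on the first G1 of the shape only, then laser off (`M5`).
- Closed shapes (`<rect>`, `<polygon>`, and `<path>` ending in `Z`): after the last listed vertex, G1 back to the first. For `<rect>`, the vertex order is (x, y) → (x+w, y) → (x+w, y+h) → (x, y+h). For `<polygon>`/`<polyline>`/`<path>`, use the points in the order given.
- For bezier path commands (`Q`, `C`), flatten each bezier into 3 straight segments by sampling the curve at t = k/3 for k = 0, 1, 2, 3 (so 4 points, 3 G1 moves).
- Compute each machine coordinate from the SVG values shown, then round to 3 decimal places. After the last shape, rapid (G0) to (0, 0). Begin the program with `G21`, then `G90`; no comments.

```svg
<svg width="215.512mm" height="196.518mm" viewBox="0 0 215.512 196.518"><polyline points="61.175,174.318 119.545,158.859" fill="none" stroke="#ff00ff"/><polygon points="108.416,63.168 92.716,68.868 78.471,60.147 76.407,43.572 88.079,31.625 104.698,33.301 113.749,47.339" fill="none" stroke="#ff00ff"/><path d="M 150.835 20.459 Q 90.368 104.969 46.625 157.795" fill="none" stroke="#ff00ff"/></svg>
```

G21
G90
G0 X61.175 Y22.200
M3 S788
G1 X119.545 Y37.659 F1501
M5
G0 X108.416 Y133.350
M3 S788
G1 X92.716 Y127.650 F1501
G1 X78.471 Y136.371
G1 X76.407 Y152.946
G1 X88.079 Y164.893
G1 X104.698 Y163.217
G1 X113.749 Y149.179
G1 X108.416 Y133.350
M5
G0 X150.835 Y176.059
M3 S788
G1 X112.382 Y123.239 F1501
G1 X77.645 Y77.461
G1 X46.625 Y38.723
M5
G0 X0.000 Y0.000

Since the viewBox matches the mm dimensions, user units are millimetres directly. The only transform is the Y-flip y_m = 196.518 − y_svg.

Shape 1 is a line segment drawn with `<polyline>`. Its stroke #ff00ff means cut at S788, F1501. After flipping Y the toolpath is (61.175,22.200) → (119.545,37.659).

Shape 2 is a regular polygon drawn with `<polygon>`. Its stroke #ff00ff means cut at S788, F1501. After flipping Y the toolpath is (108.416,133.350) → (92.716,127.650) → (78.471,136.371) → (76.407,152.946) → (88.079,164.893) → (104.698,163.217) → (113.749,149.179) → (108.416,133.350), returning to the start.

Shape 3 is a quadratic bezier drawn with `<path>`. Its stroke #ff00ff means cut at S788, F1501. After flipping Y the toolpath is (150.835,176.059) → (112.382,123.239) → (77.645,77.461) → (46.625,38.723).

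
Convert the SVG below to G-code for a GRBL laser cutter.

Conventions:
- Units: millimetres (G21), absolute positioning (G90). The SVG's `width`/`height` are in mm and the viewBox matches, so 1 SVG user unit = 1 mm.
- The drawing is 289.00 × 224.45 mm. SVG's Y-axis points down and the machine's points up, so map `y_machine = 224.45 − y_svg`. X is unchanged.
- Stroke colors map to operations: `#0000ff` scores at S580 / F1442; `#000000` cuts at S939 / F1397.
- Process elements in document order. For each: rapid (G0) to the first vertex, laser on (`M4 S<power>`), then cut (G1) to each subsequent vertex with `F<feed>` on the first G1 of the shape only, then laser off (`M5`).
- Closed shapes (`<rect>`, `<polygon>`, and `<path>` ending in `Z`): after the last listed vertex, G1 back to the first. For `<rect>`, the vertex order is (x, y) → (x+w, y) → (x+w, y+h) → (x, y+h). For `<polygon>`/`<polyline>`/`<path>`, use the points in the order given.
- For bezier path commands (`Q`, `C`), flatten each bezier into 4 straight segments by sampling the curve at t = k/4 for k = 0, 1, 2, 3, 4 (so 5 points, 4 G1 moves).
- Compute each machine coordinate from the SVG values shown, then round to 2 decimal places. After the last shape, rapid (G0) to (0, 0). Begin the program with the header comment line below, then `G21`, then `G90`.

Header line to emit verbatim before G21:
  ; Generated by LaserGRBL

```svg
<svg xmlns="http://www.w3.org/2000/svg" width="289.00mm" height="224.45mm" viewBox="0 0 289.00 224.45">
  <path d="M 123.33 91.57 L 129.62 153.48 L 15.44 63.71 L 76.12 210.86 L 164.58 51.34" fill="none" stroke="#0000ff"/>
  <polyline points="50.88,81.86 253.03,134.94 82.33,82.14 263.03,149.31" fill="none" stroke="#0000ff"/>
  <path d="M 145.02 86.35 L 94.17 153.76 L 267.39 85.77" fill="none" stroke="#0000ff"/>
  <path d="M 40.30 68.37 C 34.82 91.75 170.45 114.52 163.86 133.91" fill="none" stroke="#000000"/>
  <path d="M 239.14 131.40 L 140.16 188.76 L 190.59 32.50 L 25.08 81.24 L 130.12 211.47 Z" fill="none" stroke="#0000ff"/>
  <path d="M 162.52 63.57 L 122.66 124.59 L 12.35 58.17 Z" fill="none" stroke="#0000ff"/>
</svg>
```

Since the viewBox matches the mm dimensions, user units are millimetres directly. The only transform is the Y-flip y_m = 224.45 − y_svg.

Shape 1 is a open polyline drawn with `<path>`. Its stroke #0000ff means score at S580, F1442. After flipping Y the toolpath is (123.33,132.88) → (129.62,70.97) → (15.44,160.74) → (76.12,13.59) → (164.58,173.11).

Shape 2 is a open polyline drawn with `<polyline>`. Its stroke #0000ff means score at S580, F1442. After flipping Y the toolpath is (50.88,142.59) → (253.03,89.51) → (82.33,142.31) → (263.03,75.14).

Shape 3 is a open polyline drawn with `<path>`. Its stroke #0000ff means score at S580, F1442. After flipping Y the toolpath is (145.02,138.10) → (94.17,70.69) → (267.39,138.68).

Shape 4 is a cubic bezier drawn with `<path>`. Its stroke #000000 means cut at S939, F1397. After flipping Y the toolpath is (40.30,156.08) → (58.22,138.70) → (102.50,121.81) → (146.56,105.67) → (163.86,90.54).

Shape 5 is a closed polygon drawn with `<path>`. Its stroke #0000ff means score at S580, F1442. After flipping Y the toolpath is (239.14,93.05) → (140.16,35.69) → (190.59,191.95) → (25.08,143.21) → (130.12,12.98) → (239.14,93.05), returning to the start.

Shape 6 is a closed polygon drawn with `<path>`. Its stroke #0000ff means score at S580, F1442. After flipping Y the toolpath is (162.52,160.88) → (122.66,99.86) → (12.35,166.28) → (162.52,160.88), returning to the start.

; Generated by LaserGRBL
G21
G90
G0 X123.33 Y132.88
M4 S580
G1 X129.62 Y70.97 F1442
G1 X15.44 Y160.74
G1 X76.12 Y13.59
G1 X164.58 Y173.11
M5
G0 X50.88 Y142.59
M4 S580
G1 X253.03 Y89.51 F1442
G1 X82.33 Y142.31
G1 X263.03 Y75.14
M5
G0 X145.02 Y138.10
M4 S580
G1 X94.17 Y70.69 F1442
G1 X267.39 Y138.68
M5
G0 X40.30 Y156.08
M4 S939
G1 X58.22 Y138.70 F1397
G1 X102.50 Y121.81
G1 X146.56 Y105.67
G1 X163.86 Y90.54
M5
G0 X239.14 Y93.05
M4 S580
G1 X140.16 Y35.69 F1442
G1 X190.59 Y191.95
G1 X25.08 Y143.21
G1 X130.12 Y12.98
G1 X239.14 Y93.05
M5
G0 X162.52 Y160.88
M4 S580
G1 X122.66 Y99.86 F1442
G1 X12.35 Y166.28
G1 X162.52 Y160.88
M5
G0 X0.00 Y0.00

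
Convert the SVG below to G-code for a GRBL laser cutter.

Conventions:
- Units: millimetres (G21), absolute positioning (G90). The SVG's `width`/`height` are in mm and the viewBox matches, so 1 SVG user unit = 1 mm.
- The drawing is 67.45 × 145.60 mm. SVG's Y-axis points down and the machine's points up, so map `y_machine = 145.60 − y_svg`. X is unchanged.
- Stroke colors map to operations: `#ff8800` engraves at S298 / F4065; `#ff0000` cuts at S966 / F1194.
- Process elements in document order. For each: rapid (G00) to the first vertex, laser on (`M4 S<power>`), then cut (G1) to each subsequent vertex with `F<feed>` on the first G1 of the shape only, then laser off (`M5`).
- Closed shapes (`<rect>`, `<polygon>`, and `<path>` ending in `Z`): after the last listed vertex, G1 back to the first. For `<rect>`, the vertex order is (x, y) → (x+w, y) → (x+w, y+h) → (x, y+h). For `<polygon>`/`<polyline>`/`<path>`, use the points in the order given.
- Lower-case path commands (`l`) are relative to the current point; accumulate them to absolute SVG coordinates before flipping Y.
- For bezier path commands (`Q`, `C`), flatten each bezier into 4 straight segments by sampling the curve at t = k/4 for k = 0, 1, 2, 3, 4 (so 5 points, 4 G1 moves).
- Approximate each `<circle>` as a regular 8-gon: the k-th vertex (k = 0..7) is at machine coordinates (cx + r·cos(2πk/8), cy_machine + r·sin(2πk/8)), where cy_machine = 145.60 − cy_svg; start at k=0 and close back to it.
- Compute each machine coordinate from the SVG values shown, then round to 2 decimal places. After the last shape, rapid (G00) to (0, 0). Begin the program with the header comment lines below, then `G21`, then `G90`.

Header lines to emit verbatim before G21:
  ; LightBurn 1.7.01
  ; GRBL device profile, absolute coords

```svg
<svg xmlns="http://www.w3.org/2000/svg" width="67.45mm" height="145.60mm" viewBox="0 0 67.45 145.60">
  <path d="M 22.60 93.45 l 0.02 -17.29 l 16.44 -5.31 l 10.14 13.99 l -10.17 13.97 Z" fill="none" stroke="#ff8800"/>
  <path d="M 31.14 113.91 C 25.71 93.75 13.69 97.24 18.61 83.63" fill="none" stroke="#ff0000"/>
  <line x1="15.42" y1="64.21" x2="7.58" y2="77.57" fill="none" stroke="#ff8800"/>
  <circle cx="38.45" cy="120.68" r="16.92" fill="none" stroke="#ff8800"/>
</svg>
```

Since the viewBox matches the mm dimensions, user units are millimetres directly. The only transform is the Y-flip y_m = 145.60 − y_svg.

Shape 1 is a regular polygon drawn with `<path>`. Its stroke #ff8800 means engrave at S298, F4065. After flipping Y the toolpath is (22.60,52.15) → (22.62,69.44) → (39.06,74.75) → (49.20,60.76) → (39.03,46.79) → (22.60,52.15), returning to the start.

Shape 2 is a cubic bezier drawn with `<path>`. Its stroke #ff0000 means cut at S966, F1194. After flipping Y the toolpath is (31.14,31.69) → (26.20,43.01) → (20.99,49.29) → (17.73,54.33) → (18.61,61.97).

Shape 3 is a line segment drawn with `<line>`. Its stroke #ff8800 means engrave at S298, F4065. After flipping Y the toolpath is (15.42,81.39) → (7.58,68.03).

Shape 4 is a circle drawn with `<circle>`. Its stroke #ff8800 means engrave at S298, F4065. After flipping Y the toolpath is (55.37,24.92) → (50.41,36.88) → (38.45,41.84) → (26.49,36.88) → (21.53,24.92) → (26.49,12.96) → (38.45,8.00) → (50.41,12.96) → (55.37,24.92), returning to the start.

; LightBurn 1.7.01
; GRBL device profile, absolute coords
G21
G90
G00 X22.60 Y52.15
M4 S298
G1 X22.62 Y69.44 F4065
G1 X39.06 Y74.75
G1 X49.20 Y60.76
G1 X39.03 Y46.79
G1 X22.60 Y52.15
M5
G00 X31.14 Y31.69
M4 S966
G1 X26.20 Y43.01 F1194
G1 X20.99 Y49.29
G1 X17.73 Y54.33
G1 X18.61 Y61.97
M5
G00 X15.42 Y81.39
M4 S298
G1 X7.58 Y68.03 F4065
M5
G00 X55.37 Y24.92
M4 S298
G1 X50.41 Y36.88 F4065
G1 X38.45 Y41.84
G1 X26.49 Y36.88
G1 X21.53 Y24.92
G1 X26.49 Y12.96
G1 X38.45 Y8.00
G1 X50.41 Y12.96
G1 X55.37 Y24.92
M5
G00 X0.00 Y0.00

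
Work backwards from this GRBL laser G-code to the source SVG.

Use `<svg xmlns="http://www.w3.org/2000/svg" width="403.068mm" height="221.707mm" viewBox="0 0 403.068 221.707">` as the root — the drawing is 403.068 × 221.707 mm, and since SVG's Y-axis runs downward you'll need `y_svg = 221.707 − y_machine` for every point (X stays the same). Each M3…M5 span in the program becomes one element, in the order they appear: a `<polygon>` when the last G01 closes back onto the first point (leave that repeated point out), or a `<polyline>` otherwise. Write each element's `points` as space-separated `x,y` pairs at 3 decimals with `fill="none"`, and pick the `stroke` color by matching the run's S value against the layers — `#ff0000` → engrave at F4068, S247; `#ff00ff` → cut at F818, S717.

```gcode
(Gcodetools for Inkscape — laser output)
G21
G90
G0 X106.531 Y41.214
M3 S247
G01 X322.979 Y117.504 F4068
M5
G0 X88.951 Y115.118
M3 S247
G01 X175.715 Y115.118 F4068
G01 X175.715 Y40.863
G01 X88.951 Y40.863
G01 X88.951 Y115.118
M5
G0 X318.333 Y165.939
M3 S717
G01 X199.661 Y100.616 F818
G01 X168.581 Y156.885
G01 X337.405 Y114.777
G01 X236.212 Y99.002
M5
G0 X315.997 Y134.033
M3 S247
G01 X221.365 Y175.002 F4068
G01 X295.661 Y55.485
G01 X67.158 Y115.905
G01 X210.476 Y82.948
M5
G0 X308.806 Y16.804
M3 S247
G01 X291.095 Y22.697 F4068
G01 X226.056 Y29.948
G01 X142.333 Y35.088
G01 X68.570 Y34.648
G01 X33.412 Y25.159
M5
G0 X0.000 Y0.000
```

<svg xmlns="http://www.w3.org/2000/svg" width="403.068mm" height="221.707mm" viewBox="0 0 403.068 221.707">
  <polyline points="106.531,180.493 322.979,104.203" fill="none" stroke="#ff0000"/>
  <polygon points="88.951,106.589 175.715,106.589 175.715,180.844 88.951,180.844" fill="none" stroke="#ff0000"/>
  <polyline points="318.333,55.768 199.661,121.091 168.581,64.822 337.405,106.930 236.212,122.705" fill="none" stroke="#ff00ff"/>
  <polyline points="315.997,87.674 221.365,46.705 295.661,166.222 67.158,105.802 210.476,138.759" fill="none" stroke="#ff0000"/>
  <polyline points="308.806,204.903 291.095,199.010 226.056,191.759 142.333,186.619 68.570,187.059 33.412,196.548" fill="none" stroke="#ff0000"/>
</svg>

Machine Y-up, SVG Y-down with viewBox height 221.707, so y_svg = 221.707 − y_machine; X carries over.

Run 1: S247 ⇒ engrave layer `#ff0000`. The run is open, so emit a `<polyline>` with points (Y-flipped): 106.531,180.493 322.979,104.203.

Run 2: the run's S247 means `#ff0000` (engrave). The run returns to its start, so emit a `<polygon>` with points (Y-flipped): 88.951,106.589 175.715,106.589 175.715,180.844 88.951,180.844.

Run 3: the run's S717 means `#ff00ff` (cut). The run is open, so emit a `<polyline>` with points (Y-flipped): 318.333,55.768 199.661,121.091 168.581,64.822 337.405,106.930 236.212,122.705.

Run 4: the run's S247 means `#ff0000` (engrave). The run is open, so emit a `<polyline>` with points (Y-flipped): 315.997,87.674 221.365,46.705 295.661,166.222 67.158,105.802 210.476,138.759.

Run 5: power S247 maps to stroke `#ff0000` (engrave). The run is open, so emit a `<polyline>` with points (Y-flipped): 308.806,204.903 291.095,199.010 226.056,191.759 142.333,186.619 68.570,187.059 33.412,196.548.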